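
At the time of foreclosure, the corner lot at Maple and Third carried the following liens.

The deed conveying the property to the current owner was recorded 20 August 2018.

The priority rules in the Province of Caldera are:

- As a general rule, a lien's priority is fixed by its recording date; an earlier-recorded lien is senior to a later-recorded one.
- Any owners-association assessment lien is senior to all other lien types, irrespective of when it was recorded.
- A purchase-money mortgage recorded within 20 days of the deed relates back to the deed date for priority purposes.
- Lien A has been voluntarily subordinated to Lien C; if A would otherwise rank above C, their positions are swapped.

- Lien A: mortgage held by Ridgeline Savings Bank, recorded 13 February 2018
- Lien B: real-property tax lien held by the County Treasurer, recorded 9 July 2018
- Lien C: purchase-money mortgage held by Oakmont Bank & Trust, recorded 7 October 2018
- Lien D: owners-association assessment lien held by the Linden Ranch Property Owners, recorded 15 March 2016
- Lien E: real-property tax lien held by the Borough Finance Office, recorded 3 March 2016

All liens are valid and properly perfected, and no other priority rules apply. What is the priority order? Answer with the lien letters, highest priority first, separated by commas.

Effective dates: C was recorded 48 days after the deed — beyond 20 days — so no relation-back applies.
D is an owners-association assessment lien, so it outranks all other liens regardless of date.
Ordering the rest by effective date: E (3 March 2016), A (13 February 2018), B (9 July 2018), C (7 October 2018).
A is senior to C before the subordination, so the two trade places.

D, E, C, B, A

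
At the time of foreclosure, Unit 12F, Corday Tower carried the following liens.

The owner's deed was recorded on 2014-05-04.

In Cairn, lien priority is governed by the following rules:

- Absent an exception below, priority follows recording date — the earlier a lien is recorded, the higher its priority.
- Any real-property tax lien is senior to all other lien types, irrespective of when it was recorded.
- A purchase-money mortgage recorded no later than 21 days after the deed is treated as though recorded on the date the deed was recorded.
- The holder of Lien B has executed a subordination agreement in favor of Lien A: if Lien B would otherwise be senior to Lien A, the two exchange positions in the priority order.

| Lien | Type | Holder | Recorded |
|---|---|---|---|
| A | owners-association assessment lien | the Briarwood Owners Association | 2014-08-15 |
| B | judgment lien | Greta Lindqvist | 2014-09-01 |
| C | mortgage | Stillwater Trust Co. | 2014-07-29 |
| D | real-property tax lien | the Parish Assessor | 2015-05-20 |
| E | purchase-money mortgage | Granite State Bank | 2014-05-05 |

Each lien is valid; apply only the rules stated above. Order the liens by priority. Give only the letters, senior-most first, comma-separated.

Effective dates after the stated exceptions: E's effective date is the deed date, 2014-05-04.
As a real-property tax lien, D is senior to every other lien.
Among the remaining liens, by effective date: E (2014-05-04), C (2014-07-29), A (2014-08-15), B (2014-09-01).
B already ranks below A; the subordination has no effect.

D, E, C, A, B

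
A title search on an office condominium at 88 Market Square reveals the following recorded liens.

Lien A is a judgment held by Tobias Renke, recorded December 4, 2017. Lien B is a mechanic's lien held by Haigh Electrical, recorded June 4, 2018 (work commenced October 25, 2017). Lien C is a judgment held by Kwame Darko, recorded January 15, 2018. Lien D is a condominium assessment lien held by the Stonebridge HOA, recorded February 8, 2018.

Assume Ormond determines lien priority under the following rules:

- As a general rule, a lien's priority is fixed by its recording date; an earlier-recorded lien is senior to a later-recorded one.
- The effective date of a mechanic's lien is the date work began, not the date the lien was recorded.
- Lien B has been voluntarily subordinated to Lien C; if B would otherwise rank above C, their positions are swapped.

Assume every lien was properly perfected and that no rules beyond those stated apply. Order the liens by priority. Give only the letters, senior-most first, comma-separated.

C, A, B, D

Effective dates after the stated exceptions: B is treated as recorded October 25, 2017, the work-commencement date.
Sorted by effective date: B (October 25, 2017), A (December 4, 2017), C (January 15, 2018), D (February 8, 2018).
B is senior to C before the subordination, so the two trade places.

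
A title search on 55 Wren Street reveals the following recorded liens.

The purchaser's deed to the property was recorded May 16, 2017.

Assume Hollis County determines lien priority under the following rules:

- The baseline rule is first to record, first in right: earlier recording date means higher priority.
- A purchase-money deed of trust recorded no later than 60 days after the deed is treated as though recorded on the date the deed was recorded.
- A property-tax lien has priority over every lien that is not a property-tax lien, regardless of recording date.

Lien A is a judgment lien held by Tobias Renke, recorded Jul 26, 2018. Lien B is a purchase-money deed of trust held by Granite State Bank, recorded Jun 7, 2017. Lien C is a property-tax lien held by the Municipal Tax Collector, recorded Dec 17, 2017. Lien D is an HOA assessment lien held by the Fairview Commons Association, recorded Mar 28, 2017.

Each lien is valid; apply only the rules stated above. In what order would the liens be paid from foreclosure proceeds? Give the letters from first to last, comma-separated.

Effective dates after the stated exceptions: B relates back to the deed date May 16, 2017.
C is a property-tax lien, so it outranks all other liens regardless of date.
Ordering the rest by effective date: D (Mar 28, 2017), B (May 16, 2017), A (Jul 26, 2018).

C, D, B, A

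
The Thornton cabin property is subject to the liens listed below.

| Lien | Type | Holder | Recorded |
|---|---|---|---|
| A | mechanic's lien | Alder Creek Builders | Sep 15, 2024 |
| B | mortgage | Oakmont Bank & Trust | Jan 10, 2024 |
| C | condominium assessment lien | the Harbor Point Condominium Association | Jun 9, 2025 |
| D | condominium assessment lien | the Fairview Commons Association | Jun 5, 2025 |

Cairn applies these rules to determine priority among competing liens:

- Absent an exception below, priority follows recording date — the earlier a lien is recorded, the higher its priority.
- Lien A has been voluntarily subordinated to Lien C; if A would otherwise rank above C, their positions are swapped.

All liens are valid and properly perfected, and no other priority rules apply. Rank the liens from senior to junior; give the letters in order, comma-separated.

B, C, D, A

Ordering by effective date: B (Jan 10, 2024), A (Sep 15, 2024), D (Jun 5, 2025), C (Jun 9, 2025).
The subordination applies — A was senior to C — so A and C swap.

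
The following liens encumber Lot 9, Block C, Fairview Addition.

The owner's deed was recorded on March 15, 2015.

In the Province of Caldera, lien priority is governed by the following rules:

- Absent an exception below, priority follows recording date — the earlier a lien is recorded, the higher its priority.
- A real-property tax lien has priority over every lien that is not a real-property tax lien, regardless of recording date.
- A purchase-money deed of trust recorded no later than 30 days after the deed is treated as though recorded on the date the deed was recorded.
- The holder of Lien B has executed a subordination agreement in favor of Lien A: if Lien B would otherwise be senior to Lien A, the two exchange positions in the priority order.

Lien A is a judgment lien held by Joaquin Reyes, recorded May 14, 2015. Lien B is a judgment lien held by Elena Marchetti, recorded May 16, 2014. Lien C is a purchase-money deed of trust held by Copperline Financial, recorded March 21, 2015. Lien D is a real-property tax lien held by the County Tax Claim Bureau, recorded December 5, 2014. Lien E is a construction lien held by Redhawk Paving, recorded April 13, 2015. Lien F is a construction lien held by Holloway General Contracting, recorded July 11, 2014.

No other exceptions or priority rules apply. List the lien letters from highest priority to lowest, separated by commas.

First, effective dates: C's effective date is the deed date, March 15, 2015.
D, as a real-property tax lien, has superpriority and ranks first.
Remaining liens by effective date: B (May 16, 2014), F (July 11, 2014), C (March 15, 2015), E (April 13, 2015), A (May 14, 2015).
B would otherwise be senior to A, so under the subordination agreement B and A exchange positions.

D, A, F, C, E, B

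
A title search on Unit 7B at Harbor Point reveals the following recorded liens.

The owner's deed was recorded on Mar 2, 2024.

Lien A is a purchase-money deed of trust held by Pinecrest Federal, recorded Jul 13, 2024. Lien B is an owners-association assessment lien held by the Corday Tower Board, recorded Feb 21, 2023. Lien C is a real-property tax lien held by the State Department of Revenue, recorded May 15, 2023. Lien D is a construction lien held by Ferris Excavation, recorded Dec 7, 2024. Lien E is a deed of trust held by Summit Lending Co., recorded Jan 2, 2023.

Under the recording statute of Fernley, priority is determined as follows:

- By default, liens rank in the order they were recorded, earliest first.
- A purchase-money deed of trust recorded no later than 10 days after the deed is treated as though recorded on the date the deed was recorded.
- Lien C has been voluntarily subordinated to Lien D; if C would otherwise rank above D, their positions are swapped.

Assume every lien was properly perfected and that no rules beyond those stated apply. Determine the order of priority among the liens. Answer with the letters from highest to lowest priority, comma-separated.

Effective dates: A was recorded 133 days after the deed — beyond 10 days — so no relation-back applies.
By effective date, earliest first: E (Jan 2, 2023), B (Feb 21, 2023), C (May 15, 2023), A (Jul 13, 2024), D (Dec 7, 2024).
The subordination applies — C was senior to D — so C and D swap.

E, B, D, A, C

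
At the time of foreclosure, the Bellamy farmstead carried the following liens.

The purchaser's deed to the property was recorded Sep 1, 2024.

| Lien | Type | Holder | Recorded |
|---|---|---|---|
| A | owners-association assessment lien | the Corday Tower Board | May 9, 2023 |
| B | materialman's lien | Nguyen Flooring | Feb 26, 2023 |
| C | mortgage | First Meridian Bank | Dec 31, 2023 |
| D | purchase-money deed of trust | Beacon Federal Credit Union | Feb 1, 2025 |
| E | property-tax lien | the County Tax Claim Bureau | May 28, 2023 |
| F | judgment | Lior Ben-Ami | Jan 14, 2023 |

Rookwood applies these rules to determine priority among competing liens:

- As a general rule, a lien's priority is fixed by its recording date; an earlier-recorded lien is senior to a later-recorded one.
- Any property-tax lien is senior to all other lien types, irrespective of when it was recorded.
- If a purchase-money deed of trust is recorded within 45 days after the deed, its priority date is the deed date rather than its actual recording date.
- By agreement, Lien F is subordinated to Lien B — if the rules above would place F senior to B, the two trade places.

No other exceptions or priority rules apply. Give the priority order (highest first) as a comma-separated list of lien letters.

E, B, F, A, C, D

First, effective dates: D was recorded 153 days after the deed — beyond 45 days — so no relation-back applies.
E is a property-tax lien, so it outranks all other liens regardless of date.
Ordering the rest by effective date: F (Jan 14, 2023), B (Feb 26, 2023), A (May 9, 2023), C (Dec 31, 2023), D (Feb 1, 2025).
Because F would otherwise rank above B, the subordination swaps them.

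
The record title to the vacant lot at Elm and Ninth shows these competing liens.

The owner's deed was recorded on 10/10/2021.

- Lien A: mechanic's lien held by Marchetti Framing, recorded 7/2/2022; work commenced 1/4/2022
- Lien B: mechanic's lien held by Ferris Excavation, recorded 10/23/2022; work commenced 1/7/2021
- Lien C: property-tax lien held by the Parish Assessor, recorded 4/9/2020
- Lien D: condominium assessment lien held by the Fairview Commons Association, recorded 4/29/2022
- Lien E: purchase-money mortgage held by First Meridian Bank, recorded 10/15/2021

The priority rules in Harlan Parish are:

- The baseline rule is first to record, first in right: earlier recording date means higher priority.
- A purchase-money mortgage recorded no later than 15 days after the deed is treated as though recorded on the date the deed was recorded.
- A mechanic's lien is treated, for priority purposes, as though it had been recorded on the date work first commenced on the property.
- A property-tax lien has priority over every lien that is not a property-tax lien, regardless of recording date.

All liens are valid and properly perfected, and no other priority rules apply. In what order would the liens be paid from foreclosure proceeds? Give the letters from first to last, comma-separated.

Effective dates after the stated exceptions: A's effective date is 1/4/2022, when work began; B is treated as recorded 1/7/2021, the work-commencement date; E relates back to the deed date 10/10/2021.
C, as a property-tax lien, has superpriority and ranks first.
Ordering the rest by effective date: B (1/7/2021), E (10/10/2021), A (1/4/2022), D (4/29/2022).

C, B, E, A, D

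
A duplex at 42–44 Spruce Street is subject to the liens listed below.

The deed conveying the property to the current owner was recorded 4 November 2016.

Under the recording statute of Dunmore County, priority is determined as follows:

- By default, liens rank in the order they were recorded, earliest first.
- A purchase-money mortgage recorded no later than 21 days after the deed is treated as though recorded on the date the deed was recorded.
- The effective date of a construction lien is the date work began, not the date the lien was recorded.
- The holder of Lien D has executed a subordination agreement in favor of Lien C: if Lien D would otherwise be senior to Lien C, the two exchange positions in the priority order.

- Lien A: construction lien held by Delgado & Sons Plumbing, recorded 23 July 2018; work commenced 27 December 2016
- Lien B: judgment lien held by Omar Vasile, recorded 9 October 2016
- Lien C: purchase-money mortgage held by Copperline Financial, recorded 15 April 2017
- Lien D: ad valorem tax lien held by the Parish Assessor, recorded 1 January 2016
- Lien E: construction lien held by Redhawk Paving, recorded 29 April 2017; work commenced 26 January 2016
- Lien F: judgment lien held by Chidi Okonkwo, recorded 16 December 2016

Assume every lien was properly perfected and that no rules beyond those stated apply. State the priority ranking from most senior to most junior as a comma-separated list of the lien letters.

C, E, B, F, A, D

Effective dates: A relates back to 27 December 2016 (work commenced); C was recorded 162 days after the deed — beyond 21 days — so no relation-back applies; E is treated as recorded 26 January 2016, the work-commencement date.
By effective date, earliest first: D (1 January 2016), E (26 January 2016), B (9 October 2016), F (16 December 2016), A (27 December 2016), C (15 April 2017).
D would otherwise be senior to C, so under the subordination agreement D and C exchange positions.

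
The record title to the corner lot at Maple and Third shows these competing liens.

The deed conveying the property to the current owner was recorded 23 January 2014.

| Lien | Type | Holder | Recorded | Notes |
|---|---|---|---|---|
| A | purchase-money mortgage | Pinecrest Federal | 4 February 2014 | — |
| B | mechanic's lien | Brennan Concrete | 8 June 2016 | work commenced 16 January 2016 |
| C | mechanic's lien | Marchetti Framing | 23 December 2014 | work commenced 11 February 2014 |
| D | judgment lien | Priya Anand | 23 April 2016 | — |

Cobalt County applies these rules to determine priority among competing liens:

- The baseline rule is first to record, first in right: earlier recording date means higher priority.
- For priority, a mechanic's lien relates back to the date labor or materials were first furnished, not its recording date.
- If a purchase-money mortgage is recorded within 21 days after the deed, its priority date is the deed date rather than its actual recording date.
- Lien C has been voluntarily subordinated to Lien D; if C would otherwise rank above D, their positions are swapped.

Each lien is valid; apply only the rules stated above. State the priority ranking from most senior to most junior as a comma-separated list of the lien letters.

Adjusting effective dates: A was recorded within the 21-day window, so its effective date is the deed date 23 January 2014; B is treated as recorded 16 January 2016, the work-commencement date; C's effective date is 11 February 2014, when work began.
By effective date: A (23 January 2014), C (11 February 2014), B (16 January 2016), D (23 April 2016).
C would otherwise be senior to D, so under the subordination agreement C and D exchange positions.

A, D, B, C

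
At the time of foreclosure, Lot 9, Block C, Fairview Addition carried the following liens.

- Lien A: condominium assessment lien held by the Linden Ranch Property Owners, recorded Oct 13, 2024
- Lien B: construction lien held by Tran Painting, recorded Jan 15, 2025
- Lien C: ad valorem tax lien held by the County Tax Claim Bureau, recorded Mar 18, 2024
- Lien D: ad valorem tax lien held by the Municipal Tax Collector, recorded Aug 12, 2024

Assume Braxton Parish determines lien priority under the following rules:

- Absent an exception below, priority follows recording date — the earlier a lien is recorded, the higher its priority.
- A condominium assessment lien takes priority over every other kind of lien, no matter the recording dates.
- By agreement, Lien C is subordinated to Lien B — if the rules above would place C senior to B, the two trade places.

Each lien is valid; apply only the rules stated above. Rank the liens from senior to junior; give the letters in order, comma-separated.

A, B, D, C

As a condominium assessment lien, A is senior to every other lien.
Ordering the rest by effective date: C (Mar 18, 2024), D (Aug 12, 2024), B (Jan 15, 2025).
C is senior to B before the subordination, so the two trade places.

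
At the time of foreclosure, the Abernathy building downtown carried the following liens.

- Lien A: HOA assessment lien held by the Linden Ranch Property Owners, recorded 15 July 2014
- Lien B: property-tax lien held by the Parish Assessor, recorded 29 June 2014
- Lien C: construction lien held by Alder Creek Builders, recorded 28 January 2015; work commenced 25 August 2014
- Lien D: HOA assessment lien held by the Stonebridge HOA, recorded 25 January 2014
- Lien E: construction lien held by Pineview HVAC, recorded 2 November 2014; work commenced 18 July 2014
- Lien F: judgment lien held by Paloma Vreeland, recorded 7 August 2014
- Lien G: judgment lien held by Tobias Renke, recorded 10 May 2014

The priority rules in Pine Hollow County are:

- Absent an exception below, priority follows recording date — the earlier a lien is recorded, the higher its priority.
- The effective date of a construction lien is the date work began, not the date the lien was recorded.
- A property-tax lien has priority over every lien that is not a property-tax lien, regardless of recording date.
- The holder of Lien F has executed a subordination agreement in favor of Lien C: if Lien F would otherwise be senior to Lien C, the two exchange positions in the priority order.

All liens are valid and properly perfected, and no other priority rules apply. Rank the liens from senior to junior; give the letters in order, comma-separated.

B, D, G, A, E, C, F

Effective dates after the stated exceptions: C relates back to 25 August 2014 (work commenced); E is treated as recorded 18 July 2014, the work-commencement date.
B is a property-tax lien, so it outranks all other liens regardless of date.
Ordering the rest by effective date: D (25 January 2014), G (10 May 2014), A (15 July 2014), E (18 July 2014), F (7 August 2014), C (25 August 2014).
F is senior to C before the subordination, so the two trade places.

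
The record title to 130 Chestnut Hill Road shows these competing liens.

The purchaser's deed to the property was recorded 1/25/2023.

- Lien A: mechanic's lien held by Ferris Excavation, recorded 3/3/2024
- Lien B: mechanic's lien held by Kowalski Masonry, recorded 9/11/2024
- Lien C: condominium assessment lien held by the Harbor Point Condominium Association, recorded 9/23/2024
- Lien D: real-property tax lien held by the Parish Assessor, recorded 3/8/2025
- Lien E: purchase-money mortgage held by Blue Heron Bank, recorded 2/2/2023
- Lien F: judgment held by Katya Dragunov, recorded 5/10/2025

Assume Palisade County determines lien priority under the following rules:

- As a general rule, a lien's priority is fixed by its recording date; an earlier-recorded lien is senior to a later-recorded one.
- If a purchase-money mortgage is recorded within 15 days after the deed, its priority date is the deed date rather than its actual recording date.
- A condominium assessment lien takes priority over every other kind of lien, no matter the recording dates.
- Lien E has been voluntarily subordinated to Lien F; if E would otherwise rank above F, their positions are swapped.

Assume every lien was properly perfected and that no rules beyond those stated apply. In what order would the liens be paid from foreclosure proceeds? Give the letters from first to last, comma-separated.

Adjusting effective dates: E relates back to the deed date 1/25/2023.
As a condominium assessment lien, C is senior to every other lien.
Ordering the rest by effective date: E (1/25/2023), A (3/3/2024), B (9/11/2024), D (3/8/2025), F (5/10/2025).
Because E would otherwise rank above F, the subordination swaps them.

C, F, A, B, D, E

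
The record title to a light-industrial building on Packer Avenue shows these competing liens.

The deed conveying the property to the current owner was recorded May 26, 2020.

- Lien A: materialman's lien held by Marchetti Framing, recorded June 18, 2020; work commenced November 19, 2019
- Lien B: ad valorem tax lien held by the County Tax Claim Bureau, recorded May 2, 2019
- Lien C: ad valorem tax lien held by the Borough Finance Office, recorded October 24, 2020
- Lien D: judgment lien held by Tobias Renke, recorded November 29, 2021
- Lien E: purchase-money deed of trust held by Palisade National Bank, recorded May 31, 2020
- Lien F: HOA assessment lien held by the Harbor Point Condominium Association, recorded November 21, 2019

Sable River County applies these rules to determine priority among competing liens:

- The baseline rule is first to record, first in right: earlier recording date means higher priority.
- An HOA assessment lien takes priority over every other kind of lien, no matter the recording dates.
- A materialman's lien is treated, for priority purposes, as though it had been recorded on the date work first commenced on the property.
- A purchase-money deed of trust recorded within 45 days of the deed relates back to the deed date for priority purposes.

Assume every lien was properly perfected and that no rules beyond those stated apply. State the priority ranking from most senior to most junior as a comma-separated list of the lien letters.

Effective dates after the stated exceptions: A relates back to November 19, 2019 (work commenced); E's effective date is the deed date, May 26, 2020.
F, as an HOA assessment lien, has superpriority and ranks first.
Among the remaining liens, by effective date: B (May 2, 2019), A (November 19, 2019), E (May 26, 2020), C (October 24, 2020), D (November 29, 2021).

F, B, A, E, C, D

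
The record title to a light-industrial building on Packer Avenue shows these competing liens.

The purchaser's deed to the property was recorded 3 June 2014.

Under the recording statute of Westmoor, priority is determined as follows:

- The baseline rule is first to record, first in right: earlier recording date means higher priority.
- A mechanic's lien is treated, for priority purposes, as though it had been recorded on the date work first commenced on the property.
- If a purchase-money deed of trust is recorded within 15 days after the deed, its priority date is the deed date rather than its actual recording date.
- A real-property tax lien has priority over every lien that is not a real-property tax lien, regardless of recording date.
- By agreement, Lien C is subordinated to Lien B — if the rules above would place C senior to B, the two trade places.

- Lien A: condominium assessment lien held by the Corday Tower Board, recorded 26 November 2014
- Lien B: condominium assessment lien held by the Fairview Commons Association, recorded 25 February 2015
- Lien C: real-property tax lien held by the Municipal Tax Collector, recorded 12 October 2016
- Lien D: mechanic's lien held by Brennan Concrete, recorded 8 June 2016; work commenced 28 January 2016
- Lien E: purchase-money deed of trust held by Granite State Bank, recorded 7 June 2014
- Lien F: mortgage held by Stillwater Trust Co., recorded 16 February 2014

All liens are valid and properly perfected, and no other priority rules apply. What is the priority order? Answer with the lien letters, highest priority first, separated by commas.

B, F, E, A, C, D

Effective dates after the stated exceptions: D's effective date is 28 January 2016, when work began; E relates back to the deed date 3 June 2014.
C is a real-property tax lien, so it outranks all other liens regardless of date.
Ordering the rest by effective date: F (16 February 2014), E (3 June 2014), A (26 November 2014), B (25 February 2015), D (28 January 2016).
Because C would otherwise rank above B, the subordination swaps them.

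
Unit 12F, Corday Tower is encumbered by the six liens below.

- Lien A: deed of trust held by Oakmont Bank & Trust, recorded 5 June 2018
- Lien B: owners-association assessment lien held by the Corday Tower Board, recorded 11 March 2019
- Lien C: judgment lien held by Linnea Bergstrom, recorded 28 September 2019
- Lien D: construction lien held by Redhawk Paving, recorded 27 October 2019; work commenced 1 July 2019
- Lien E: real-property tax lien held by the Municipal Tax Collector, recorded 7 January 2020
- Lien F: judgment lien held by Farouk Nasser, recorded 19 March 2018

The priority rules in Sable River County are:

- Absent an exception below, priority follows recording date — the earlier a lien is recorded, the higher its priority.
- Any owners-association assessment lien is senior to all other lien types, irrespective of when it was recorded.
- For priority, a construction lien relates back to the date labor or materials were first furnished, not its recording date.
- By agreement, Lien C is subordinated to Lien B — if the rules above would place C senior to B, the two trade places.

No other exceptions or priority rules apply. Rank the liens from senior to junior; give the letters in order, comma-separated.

B, F, A, D, C, E

Adjusting effective dates: D's effective date is 1 July 2019, when work began.
B, as an owners-association assessment lien, has superpriority and ranks first.
Ordering the rest by effective date: F (19 March 2018), A (5 June 2018), D (1 July 2019), C (28 September 2019), E (7 January 2020).
C is already junior to B, so the subordination agreement changes nothing.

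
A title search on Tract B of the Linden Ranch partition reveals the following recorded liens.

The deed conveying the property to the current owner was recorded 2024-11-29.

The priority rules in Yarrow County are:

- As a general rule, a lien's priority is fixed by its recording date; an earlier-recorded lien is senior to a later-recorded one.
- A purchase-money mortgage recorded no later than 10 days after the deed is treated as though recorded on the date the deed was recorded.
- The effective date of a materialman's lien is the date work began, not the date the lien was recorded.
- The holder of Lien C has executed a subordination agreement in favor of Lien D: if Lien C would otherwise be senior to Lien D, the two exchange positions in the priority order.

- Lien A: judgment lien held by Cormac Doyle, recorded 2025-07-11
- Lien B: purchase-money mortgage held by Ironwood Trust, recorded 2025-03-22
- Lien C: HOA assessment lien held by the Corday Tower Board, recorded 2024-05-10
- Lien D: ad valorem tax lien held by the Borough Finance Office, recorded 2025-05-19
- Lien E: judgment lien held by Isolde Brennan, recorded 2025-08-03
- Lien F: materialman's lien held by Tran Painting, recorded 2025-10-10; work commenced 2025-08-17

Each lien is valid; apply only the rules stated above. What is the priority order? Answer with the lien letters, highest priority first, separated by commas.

Effective dates: B was recorded 113 days after the deed, outside the 10-day window, so it keeps its recording date; F's effective date is 2025-08-17, when work began.
Ordering by effective date: C (2024-05-10), B (2025-03-22), D (2025-05-19), A (2025-07-11), E (2025-08-03), F (2025-08-17).
C would otherwise be senior to D, so under the subordination agreement C and D exchange positions.

D, B, C, A, E, F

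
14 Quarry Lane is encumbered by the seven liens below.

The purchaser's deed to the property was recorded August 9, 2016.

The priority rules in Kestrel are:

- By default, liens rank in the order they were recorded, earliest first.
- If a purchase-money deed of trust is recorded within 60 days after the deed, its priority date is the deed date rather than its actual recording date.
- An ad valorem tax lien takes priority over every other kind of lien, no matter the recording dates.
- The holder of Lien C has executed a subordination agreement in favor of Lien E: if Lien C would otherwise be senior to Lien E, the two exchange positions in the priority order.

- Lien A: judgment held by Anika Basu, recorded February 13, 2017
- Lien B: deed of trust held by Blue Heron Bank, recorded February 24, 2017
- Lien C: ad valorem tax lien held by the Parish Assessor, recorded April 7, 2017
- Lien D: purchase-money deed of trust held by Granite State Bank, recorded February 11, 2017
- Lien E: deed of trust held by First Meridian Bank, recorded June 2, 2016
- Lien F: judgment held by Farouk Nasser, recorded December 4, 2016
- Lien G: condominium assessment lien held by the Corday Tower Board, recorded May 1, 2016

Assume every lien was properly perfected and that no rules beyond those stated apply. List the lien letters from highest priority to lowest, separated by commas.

Effective dates after the stated exceptions: D was recorded 186 days after the deed — beyond 60 days — so no relation-back applies.
C, as an ad valorem tax lien, has superpriority and ranks first.
Among the remaining liens, by effective date: G (May 1, 2016), E (June 2, 2016), F (December 4, 2016), D (February 11, 2017), A (February 13, 2017), B (February 24, 2017).
C is senior to E before the subordination, so the two trade places.

E, G, C, F, D, A, B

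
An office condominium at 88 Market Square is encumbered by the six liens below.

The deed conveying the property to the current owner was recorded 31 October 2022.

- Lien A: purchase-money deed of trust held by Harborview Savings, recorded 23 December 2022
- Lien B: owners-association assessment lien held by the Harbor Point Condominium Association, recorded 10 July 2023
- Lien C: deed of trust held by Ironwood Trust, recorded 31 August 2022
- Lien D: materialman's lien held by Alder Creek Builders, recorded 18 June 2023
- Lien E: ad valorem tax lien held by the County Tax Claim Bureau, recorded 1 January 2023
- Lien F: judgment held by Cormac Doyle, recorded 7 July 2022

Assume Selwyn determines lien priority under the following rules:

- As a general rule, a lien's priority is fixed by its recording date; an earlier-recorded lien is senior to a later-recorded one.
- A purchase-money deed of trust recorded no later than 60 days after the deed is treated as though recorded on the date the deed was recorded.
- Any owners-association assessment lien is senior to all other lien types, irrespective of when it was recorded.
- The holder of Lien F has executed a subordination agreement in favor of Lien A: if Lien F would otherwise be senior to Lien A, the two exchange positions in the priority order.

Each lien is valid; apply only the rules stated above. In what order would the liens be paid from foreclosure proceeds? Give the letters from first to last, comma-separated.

B, A, C, F, E, D

First, effective dates: A was recorded within the 60-day window, so its effective date is the deed date 31 October 2022.
B is an owners-association assessment lien, so it outranks all other liens regardless of date.
The other liens, earliest effective date first: F (7 July 2022), C (31 August 2022), A (31 October 2022), E (1 January 2023), D (18 June 2023).
The subordination applies — F was senior to A — so F and A swap.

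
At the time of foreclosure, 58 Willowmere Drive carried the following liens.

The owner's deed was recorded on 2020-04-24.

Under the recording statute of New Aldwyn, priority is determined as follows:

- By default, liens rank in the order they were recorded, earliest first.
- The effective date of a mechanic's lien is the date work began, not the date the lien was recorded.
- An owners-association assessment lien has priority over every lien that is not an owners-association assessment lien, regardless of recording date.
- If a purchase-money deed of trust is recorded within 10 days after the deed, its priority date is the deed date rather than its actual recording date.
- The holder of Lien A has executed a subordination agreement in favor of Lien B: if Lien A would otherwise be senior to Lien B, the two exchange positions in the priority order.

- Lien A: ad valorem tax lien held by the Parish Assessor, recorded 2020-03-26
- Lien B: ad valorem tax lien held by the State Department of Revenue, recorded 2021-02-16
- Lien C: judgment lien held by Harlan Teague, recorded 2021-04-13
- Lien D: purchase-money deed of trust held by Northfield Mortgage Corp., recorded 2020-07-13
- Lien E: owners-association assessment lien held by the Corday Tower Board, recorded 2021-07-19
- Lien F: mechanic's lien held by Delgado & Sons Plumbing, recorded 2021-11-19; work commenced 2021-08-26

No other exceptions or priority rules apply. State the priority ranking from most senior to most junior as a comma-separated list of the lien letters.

E, B, D, A, C, F

Effective dates after the stated exceptions: D was recorded 80 days after the deed, outside the 10-day window, so it keeps its recording date; F is treated as recorded 2021-08-26, the work-commencement date.
E, as an owners-association assessment lien, has superpriority and ranks first.
Ordering the rest by effective date: A (2020-03-26), D (2020-07-13), B (2021-02-16), C (2021-04-13), F (2021-08-26).
Because A would otherwise rank above B, the subordination swaps them.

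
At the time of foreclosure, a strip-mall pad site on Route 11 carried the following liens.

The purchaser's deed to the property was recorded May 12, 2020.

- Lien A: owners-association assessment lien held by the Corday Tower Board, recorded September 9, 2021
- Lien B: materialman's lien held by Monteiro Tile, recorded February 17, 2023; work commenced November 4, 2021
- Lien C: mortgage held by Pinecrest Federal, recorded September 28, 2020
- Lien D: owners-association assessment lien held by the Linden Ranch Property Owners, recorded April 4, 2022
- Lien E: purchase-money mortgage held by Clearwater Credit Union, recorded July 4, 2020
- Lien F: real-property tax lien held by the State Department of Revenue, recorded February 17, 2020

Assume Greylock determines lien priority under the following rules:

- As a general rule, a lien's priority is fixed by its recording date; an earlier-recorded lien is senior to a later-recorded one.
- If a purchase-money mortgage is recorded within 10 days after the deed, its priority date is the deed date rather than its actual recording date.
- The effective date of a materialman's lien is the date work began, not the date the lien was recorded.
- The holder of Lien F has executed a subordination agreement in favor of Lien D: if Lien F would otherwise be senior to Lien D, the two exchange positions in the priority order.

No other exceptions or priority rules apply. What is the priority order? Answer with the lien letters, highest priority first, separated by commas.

Adjusting effective dates: B relates back to November 4, 2021 (work commenced); E was recorded 53 days after the deed, outside the 10-day window, so it keeps its recording date.
Ordering by effective date: F (February 17, 2020), E (July 4, 2020), C (September 28, 2020), A (September 9, 2021), B (November 4, 2021), D (April 4, 2022).
F is senior to D before the subordination, so the two trade places.

D, E, C, A, B, F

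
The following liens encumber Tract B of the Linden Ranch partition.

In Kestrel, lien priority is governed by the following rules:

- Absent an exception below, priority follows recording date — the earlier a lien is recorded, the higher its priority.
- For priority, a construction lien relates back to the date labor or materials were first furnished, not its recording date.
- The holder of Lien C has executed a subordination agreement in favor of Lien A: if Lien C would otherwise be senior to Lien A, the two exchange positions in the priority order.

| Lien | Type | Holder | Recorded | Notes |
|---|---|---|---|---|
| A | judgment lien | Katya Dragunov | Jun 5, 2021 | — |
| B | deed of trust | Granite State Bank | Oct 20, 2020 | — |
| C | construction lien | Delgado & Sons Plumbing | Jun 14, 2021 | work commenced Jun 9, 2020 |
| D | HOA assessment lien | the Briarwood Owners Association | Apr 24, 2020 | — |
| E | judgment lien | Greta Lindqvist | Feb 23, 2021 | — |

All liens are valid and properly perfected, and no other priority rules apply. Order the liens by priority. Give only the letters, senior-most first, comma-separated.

First, effective dates: C's effective date is Jun 9, 2020, when work began.
By effective date, earliest first: D (Apr 24, 2020), C (Jun 9, 2020), B (Oct 20, 2020), E (Feb 23, 2021), A (Jun 5, 2021).
The subordination applies — C was senior to A — so C and A swap.

D, A, B, E, C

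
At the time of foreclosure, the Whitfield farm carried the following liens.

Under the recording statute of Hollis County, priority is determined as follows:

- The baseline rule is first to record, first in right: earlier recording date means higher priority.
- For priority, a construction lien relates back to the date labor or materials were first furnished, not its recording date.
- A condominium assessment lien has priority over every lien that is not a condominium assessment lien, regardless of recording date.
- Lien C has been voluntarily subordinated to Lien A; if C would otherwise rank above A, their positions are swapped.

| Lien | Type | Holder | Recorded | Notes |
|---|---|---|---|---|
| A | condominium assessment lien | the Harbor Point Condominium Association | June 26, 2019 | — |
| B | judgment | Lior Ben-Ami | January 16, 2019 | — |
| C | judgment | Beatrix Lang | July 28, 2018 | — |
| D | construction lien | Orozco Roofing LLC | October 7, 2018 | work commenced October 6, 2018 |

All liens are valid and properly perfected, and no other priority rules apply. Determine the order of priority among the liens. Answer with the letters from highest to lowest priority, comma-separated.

A, C, D, B

Effective dates after the stated exceptions: D is treated as recorded October 6, 2018, the work-commencement date.
A is a condominium assessment lien, so it outranks all other liens regardless of date.
Among the remaining liens, by effective date: C (July 28, 2018), D (October 6, 2018), B (January 16, 2019).
C is already junior to A, so the subordination agreement changes nothing.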